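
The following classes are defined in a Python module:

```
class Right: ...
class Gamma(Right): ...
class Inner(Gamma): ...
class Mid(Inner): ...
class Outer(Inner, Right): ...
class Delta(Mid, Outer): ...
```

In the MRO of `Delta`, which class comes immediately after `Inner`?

L[Delta] = Delta + merge(L[Mid], L[Outer], [Mid Outer])
  take Mid:  [Mid Inner Gamma Right object] + [Outer Inner Gamma Right object] + [Mid Outer]
  take Outer:  [Inner Gamma Right object] + [Outer Inner Gamma Right object] + [Outer]
  take Inner:  [Inner Gamma Right object] + [Inner Gamma Right object]
  take Gamma:  [Gamma Right object] + [Gamma Right object]
  take Right:  [Right object] + [Right object]
  take object:  [object] + [object]
MRO: Delta Mid Outer Inner Gamma Right object
Inner is at position 3; next is Gamma.

Gamma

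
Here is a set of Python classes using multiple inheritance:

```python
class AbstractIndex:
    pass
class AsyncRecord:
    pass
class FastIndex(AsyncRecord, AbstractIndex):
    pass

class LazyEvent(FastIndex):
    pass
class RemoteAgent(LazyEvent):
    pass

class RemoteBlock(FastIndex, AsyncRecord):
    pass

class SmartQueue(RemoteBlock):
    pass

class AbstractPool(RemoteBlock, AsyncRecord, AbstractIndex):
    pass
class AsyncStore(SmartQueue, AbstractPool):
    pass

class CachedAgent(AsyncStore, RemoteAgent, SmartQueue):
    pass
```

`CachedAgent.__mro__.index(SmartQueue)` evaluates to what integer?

3

L[CachedAgent] = CachedAgent + merge(L[AsyncStore], L[RemoteAgent], L[SmartQueue], [AsyncStore RemoteAgent SmartQueue])
  take AsyncStore:  [AsyncStore SmartQueue AbstractPool RemoteBlock FastIndex AsyncRecord AbstractIndex object] + [RemoteAgent LazyEvent FastIndex AsyncRecord AbstractIndex object] + [SmartQueue RemoteBlock FastIndex AsyncRecord AbstractIndex object] + [AsyncStore RemoteAgent SmartQueue]
  take RemoteAgent:  [SmartQueue AbstractPool RemoteBlock FastIndex AsyncRecord AbstractIndex object] + [RemoteAgent LazyEvent FastIndex AsyncRecord AbstractIndex object] + [SmartQueue RemoteBlock FastIndex AsyncRecord AbstractIndex object] + [RemoteAgent SmartQueue]
  take SmartQueue:  [SmartQueue AbstractPool RemoteBlock FastIndex AsyncRecord AbstractIndex object] + [LazyEvent FastIndex AsyncRecord AbstractIndex object] + [SmartQueue RemoteBlock FastIndex AsyncRecord AbstractIndex object] + [SmartQueue]
  take AbstractPool:  [AbstractPool RemoteBlock FastIndex AsyncRecord AbstractIndex object] + [LazyEvent FastIndex AsyncRecord AbstractIndex object] + [RemoteBlock FastIndex AsyncRecord AbstractIndex object]
  take RemoteBlock:  [RemoteBlock FastIndex AsyncRecord AbstractIndex object] + [LazyEvent FastIndex AsyncRecord AbstractIndex object] + [RemoteBlock FastIndex AsyncRecord AbstractIndex object]
  take LazyEvent:  [FastIndex AsyncRecord AbstractIndex object] + [LazyEvent FastIndex AsyncRecord AbstractIndex object] + [FastIndex AsyncRecord AbstractIndex object]
  take FastIndex:  [FastIndex AsyncRecord AbstractIndex object] + [FastIndex AsyncRecord AbstractIndex object] + [FastIndex AsyncRecord AbstractIndex object]
  take AsyncRecord:  [AsyncRecord AbstractIndex object] + [AsyncRecord AbstractIndex object] + [AsyncRecord AbstractIndex object]
  take AbstractIndex:  [AbstractIndex object] + [AbstractIndex object] + [AbstractIndex object]
  take object:  [object] + [object] + [object]
MRO: CachedAgent AsyncStore RemoteAgent SmartQueue AbstractPool RemoteBlock LazyEvent FastIndex AsyncRecord AbstractIndex object
SmartQueue sits at index 3.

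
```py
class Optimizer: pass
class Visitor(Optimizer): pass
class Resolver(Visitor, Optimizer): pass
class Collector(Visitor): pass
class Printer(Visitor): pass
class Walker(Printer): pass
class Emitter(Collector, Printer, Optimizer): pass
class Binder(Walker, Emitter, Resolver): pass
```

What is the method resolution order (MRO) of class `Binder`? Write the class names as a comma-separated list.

L[Binder] = Binder + merge(L[Walker], L[Emitter], L[Resolver], [Walker Emitter Resolver])
  take Walker:  [Walker Printer Visitor Optimizer object] + [Emitter Collector Printer Visitor Optimizer object] + [Resolver Visitor Optimizer object] + [Walker Emitter Resolver]
  take Emitter:  [Printer Visitor Optimizer object] + [Emitter Collector Printer Visitor Optimizer object] + [Resolver Visitor Optimizer object] + [Emitter Resolver]
  take Collector:  [Printer Visitor Optimizer object] + [Collector Printer Visitor Optimizer object] + [Resolver Visitor Optimizer object] + [Resolver]
  take Printer:  [Printer Visitor Optimizer object] + [Printer Visitor Optimizer object] + [Resolver Visitor Optimizer object] + [Resolver]
  take Resolver:  [Visitor Optimizer object] + [Visitor Optimizer object] + [Resolver Visitor Optimizer object] + [Resolver]
  take Visitor:  [Visitor Optimizer object] + [Visitor Optimizer object] + [Visitor Optimizer object]
  take Optimizer:  [Optimizer object] + [Optimizer object] + [Optimizer object]
  take object:  [object] + [object] + [object]

Binder, Walker, Emitter, Collector, Printer, Resolver, Visitor, Optimizer, object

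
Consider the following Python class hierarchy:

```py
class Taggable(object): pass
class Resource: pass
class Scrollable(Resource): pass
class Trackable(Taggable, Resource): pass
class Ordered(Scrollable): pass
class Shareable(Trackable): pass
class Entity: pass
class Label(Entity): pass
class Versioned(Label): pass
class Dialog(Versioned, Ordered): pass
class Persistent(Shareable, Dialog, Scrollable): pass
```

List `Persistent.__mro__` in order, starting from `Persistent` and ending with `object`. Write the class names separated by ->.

L[Persistent] = Persistent + merge(L[Shareable], L[Dialog], L[Scrollable], [Shareable Dialog Scrollable])
  take Shareable:  [Shareable Trackable Taggable Resource object] + [Dialog Versioned Label Entity Ordered Scrollable Resource object] + [Scrollable Resource object] + [Shareable Dialog Scrollable]
  take Trackable:  [Trackable Taggable Resource object] + [Dialog Versioned Label Entity Ordered Scrollable Resource object] + [Scrollable Resource object] + [Dialog Scrollable]
  take Taggable:  [Taggable Resource object] + [Dialog Versioned Label Entity Ordered Scrollable Resource object] + [Scrollable Resource object] + [Dialog Scrollable]
  take Dialog:  [Resource object] + [Dialog Versioned Label Entity Ordered Scrollable Resource object] + [Scrollable Resource object] + [Dialog Scrollable]
  take Versioned:  [Resource object] + [Versioned Label Entity Ordered Scrollable Resource object] + [Scrollable Resource object] + [Scrollable]
  take Label:  [Resource object] + [Label Entity Ordered Scrollable Resource object] + [Scrollable Resource object] + [Scrollable]
  take Entity:  [Resource object] + [Entity Ordered Scrollable Resource object] + [Scrollable Resource object] + [Scrollable]
  take Ordered:  [Resource object] + [Ordered Scrollable Resource object] + [Scrollable Resource object] + [Scrollable]
  take Scrollable:  [Resource object] + [Scrollable Resource object] + [Scrollable Resource object] + [Scrollable]
  take Resource:  [Resource object] + [Resource object] + [Resource object]
  take object:  [object] + [object] + [object]

Persistent -> Shareable -> Trackable -> Taggable -> Dialog -> Versioned -> Label -> Entity -> Ordered -> Scrollable -> Resource -> object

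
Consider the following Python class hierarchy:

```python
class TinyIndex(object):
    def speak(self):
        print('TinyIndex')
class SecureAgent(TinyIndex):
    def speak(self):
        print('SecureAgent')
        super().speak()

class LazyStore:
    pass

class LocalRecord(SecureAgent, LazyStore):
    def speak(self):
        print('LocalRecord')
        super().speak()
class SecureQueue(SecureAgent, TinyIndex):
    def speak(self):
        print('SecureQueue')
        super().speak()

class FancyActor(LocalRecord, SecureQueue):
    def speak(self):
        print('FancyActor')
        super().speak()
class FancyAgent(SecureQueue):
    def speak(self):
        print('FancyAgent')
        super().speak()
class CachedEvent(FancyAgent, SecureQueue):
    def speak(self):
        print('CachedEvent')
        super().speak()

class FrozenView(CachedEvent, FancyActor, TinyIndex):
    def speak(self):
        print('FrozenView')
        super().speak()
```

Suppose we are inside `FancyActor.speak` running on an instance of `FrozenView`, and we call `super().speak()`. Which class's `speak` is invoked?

L[FrozenView] = FrozenView + merge(L[CachedEvent], L[FancyActor], L[TinyIndex], [CachedEvent FancyActor TinyIndex])
  take CachedEvent:  [CachedEvent FancyAgent SecureQueue SecureAgent TinyIndex object] + [FancyActor LocalRecord SecureQueue SecureAgent TinyIndex LazyStore object] + [TinyIndex object] + [CachedEvent FancyActor TinyIndex]
  take FancyAgent:  [FancyAgent SecureQueue SecureAgent TinyIndex object] + [FancyActor LocalRecord SecureQueue SecureAgent TinyIndex LazyStore object] + [TinyIndex object] + [FancyActor TinyIndex]
  take FancyActor:  [SecureQueue SecureAgent TinyIndex object] + [FancyActor LocalRecord SecureQueue SecureAgent TinyIndex LazyStore object] + [TinyIndex object] + [FancyActor TinyIndex]
  take LocalRecord:  [SecureQueue SecureAgent TinyIndex object] + [LocalRecord SecureQueue SecureAgent TinyIndex LazyStore object] + [TinyIndex object] + [TinyIndex]
  take SecureQueue:  [SecureQueue SecureAgent TinyIndex object] + [SecureQueue SecureAgent TinyIndex LazyStore object] + [TinyIndex object] + [TinyIndex]
  take SecureAgent:  [SecureAgent TinyIndex object] + [SecureAgent TinyIndex LazyStore object] + [TinyIndex object] + [TinyIndex]
  take TinyIndex:  [TinyIndex object] + [TinyIndex LazyStore object] + [TinyIndex object] + [TinyIndex]
  take LazyStore:  [object] + [LazyStore object] + [object]
  take object:  [object] + [object] + [object]
MRO: FrozenView CachedEvent FancyAgent FancyActor LocalRecord SecureQueue SecureAgent TinyIndex LazyStore object
super() in FancyActor.speak on a FrozenView instance goes to the class after FancyActor in FrozenView's MRO: LocalRecord.

LocalRecord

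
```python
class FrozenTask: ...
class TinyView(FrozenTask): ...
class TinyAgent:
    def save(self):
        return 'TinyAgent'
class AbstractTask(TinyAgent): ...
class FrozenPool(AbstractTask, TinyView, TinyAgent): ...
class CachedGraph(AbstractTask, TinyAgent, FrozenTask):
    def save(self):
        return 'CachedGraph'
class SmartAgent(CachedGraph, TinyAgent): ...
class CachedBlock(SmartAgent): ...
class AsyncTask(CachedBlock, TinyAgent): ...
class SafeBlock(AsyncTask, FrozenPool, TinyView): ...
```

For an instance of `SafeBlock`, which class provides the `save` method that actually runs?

CachedGraph

L[SafeBlock] = SafeBlock + merge(L[AsyncTask], L[FrozenPool], L[TinyView], [AsyncTask FrozenPool TinyView])
  take AsyncTask:  [AsyncTask CachedBlock SmartAgent CachedGraph AbstractTask TinyAgent FrozenTask object] + [FrozenPool AbstractTask TinyView TinyAgent FrozenTask object] + [TinyView FrozenTask object] + [AsyncTask FrozenPool TinyView]
  take CachedBlock:  [CachedBlock SmartAgent CachedGraph AbstractTask TinyAgent FrozenTask object] + [FrozenPool AbstractTask TinyView TinyAgent FrozenTask object] + [TinyView FrozenTask object] + [FrozenPool TinyView]
  take SmartAgent:  [SmartAgent CachedGraph AbstractTask TinyAgent FrozenTask object] + [FrozenPool AbstractTask TinyView TinyAgent FrozenTask object] + [TinyView FrozenTask object] + [FrozenPool TinyView]
  take CachedGraph:  [CachedGraph AbstractTask TinyAgent FrozenTask object] + [FrozenPool AbstractTask TinyView TinyAgent FrozenTask object] + [TinyView FrozenTask object] + [FrozenPool TinyView]
  take FrozenPool:  [AbstractTask TinyAgent FrozenTask object] + [FrozenPool AbstractTask TinyView TinyAgent FrozenTask object] + [TinyView FrozenTask object] + [FrozenPool TinyView]
  take AbstractTask:  [AbstractTask TinyAgent FrozenTask object] + [AbstractTask TinyView TinyAgent FrozenTask object] + [TinyView FrozenTask object] + [TinyView]
  take TinyView:  [TinyAgent FrozenTask object] + [TinyView TinyAgent FrozenTask object] + [TinyView FrozenTask object] + [TinyView]
  take TinyAgent:  [TinyAgent FrozenTask object] + [TinyAgent FrozenTask object] + [FrozenTask object]
  take FrozenTask:  [FrozenTask object] + [FrozenTask object] + [FrozenTask object]
  take object:  [object] + [object] + [object]
MRO: SafeBlock AsyncTask CachedBlock SmartAgent CachedGraph FrozenPool AbstractTask TinyView TinyAgent FrozenTask object
save is defined in: CachedGraph, TinyAgent. First along the MRO is CachedGraph.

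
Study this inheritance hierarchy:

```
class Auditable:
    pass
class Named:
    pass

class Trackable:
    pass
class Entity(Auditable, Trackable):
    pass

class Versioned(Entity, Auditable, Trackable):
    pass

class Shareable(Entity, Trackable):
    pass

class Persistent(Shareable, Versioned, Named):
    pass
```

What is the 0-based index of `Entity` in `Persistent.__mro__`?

3

L[Persistent] = Persistent + merge(L[Shareable], L[Versioned], L[Named], [Shareable Versioned Named])
  take Shareable:  [Shareable Entity Auditable Trackable object] + [Versioned Entity Auditable Trackable object] + [Named object] + [Shareable Versioned Named]
  take Versioned:  [Entity Auditable Trackable object] + [Versioned Entity Auditable Trackable object] + [Named object] + [Versioned Named]
  take Entity:  [Entity Auditable Trackable object] + [Entity Auditable Trackable object] + [Named object] + [Named]
  take Auditable:  [Auditable Trackable object] + [Auditable Trackable object] + [Named object] + [Named]
  take Trackable:  [Trackable object] + [Trackable object] + [Named object] + [Named]
  take Named:  [object] + [object] + [Named object] + [Named]
  take object:  [object] + [object] + [object]
MRO: Persistent Shareable Versioned Entity Auditable Trackable Named object
Entity sits at index 3.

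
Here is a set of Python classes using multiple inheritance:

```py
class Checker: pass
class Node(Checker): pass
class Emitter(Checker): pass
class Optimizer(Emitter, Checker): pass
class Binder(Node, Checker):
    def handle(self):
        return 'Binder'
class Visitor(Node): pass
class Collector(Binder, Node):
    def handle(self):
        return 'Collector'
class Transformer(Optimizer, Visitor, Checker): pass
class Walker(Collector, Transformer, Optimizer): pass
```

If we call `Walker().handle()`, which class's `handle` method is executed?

L[Walker] = Walker + merge(L[Collector], L[Transformer], L[Optimizer], [Collector Transformer Optimizer])
  take Collector:  [Collector Binder Node Checker object] + [Transformer Optimizer Emitter Visitor Node Checker object] + [Optimizer Emitter Checker object] + [Collector Transformer Optimizer]
  take Binder:  [Binder Node Checker object] + [Transformer Optimizer Emitter Visitor Node Checker object] + [Optimizer Emitter Checker object] + [Transformer Optimizer]
  take Transformer:  [Node Checker object] + [Transformer Optimizer Emitter Visitor Node Checker object] + [Optimizer Emitter Checker object] + [Transformer Optimizer]
  take Optimizer:  [Node Checker object] + [Optimizer Emitter Visitor Node Checker object] + [Optimizer Emitter Checker object] + [Optimizer]
  take Emitter:  [Node Checker object] + [Emitter Visitor Node Checker object] + [Emitter Checker object]
  take Visitor:  [Node Checker object] + [Visitor Node Checker object] + [Checker object]
  take Node:  [Node Checker object] + [Node Checker object] + [Checker object]
  take Checker:  [Checker object] + [Checker object] + [Checker object]
  take object:  [object] + [object] + [object]
MRO: Walker Collector Binder Transformer Optimizer Emitter Visitor Node Checker object
handle is defined in: Binder, Collector. First along the MRO is Collector.

Collector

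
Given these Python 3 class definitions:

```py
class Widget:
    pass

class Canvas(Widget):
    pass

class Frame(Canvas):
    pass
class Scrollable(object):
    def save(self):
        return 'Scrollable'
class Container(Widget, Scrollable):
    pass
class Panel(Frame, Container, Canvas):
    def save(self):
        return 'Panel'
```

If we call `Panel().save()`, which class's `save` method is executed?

L[Panel] = Panel + merge(L[Frame], L[Container], L[Canvas], [Frame Container Canvas])
  take Frame:  [Frame Canvas Widget object] + [Container Widget Scrollable object] + [Canvas Widget object] + [Frame Container Canvas]
  take Container:  [Canvas Widget object] + [Container Widget Scrollable object] + [Canvas Widget object] + [Container Canvas]
  take Canvas:  [Canvas Widget object] + [Widget Scrollable object] + [Canvas Widget object] + [Canvas]
  take Widget:  [Widget object] + [Widget Scrollable object] + [Widget object]
  take Scrollable:  [object] + [Scrollable object] + [object]
  take object:  [object] + [object] + [object]
MRO: Panel Frame Container Canvas Widget Scrollable object
save is defined in: Panel, Scrollable. First along the MRO is Panel.

Panel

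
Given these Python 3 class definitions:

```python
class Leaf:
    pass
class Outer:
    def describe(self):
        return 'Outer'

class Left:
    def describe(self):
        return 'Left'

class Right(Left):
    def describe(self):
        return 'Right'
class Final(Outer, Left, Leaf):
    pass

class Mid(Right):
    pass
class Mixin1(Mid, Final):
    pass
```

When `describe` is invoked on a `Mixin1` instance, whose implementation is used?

L[Mixin1] = Mixin1 + merge(L[Mid], L[Final], [Mid Final])
  take Mid:  [Mid Right Left object] + [Final Outer Left Leaf object] + [Mid Final]
  take Right:  [Right Left object] + [Final Outer Left Leaf object] + [Final]
  take Final:  [Left object] + [Final Outer Left Leaf object] + [Final]
  take Outer:  [Left object] + [Outer Left Leaf object]
  take Left:  [Left object] + [Left Leaf object]
  take Leaf:  [object] + [Leaf object]
  take object:  [object] + [object]
MRO: Mixin1 Mid Right Final Outer Left Leaf object
describe is defined in: Left, Outer, Right. First along the MRO is Right.

Right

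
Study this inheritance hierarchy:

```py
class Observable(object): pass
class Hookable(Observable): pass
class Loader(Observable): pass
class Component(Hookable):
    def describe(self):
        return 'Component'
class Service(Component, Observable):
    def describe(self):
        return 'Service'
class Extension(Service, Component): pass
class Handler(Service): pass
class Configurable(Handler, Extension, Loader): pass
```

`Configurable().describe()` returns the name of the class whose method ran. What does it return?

Service

L[Configurable] = Configurable + merge(L[Handler], L[Extension], L[Loader], [Handler Extension Loader])
  take Handler:  [Handler Service Component Hookable Observable object] + [Extension Service Component Hookable Observable object] + [Loader Observable object] + [Handler Extension Loader]
  take Extension:  [Service Component Hookable Observable object] + [Extension Service Component Hookable Observable object] + [Loader Observable object] + [Extension Loader]
  take Service:  [Service Component Hookable Observable object] + [Service Component Hookable Observable object] + [Loader Observable object] + [Loader]
  take Component:  [Component Hookable Observable object] + [Component Hookable Observable object] + [Loader Observable object] + [Loader]
  take Hookable:  [Hookable Observable object] + [Hookable Observable object] + [Loader Observable object] + [Loader]
  take Loader:  [Observable object] + [Observable object] + [Loader Observable object] + [Loader]
  take Observable:  [Observable object] + [Observable object] + [Observable object]
  take object:  [object] + [object] + [object]
MRO: Configurable Handler Extension Service Component Hookable Loader Observable object
describe is defined in: Component, Service. First along the MRO is Service.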